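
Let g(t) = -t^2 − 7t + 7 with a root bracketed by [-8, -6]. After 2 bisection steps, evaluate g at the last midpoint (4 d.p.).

m = -7, g(m) = 7 (+); new bracket [-8, -7]
m = -7.5, g(m) = 3.25 (+); new bracket [-8, -7.5]

3.2500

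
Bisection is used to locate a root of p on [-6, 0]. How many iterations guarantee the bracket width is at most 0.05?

7

Width after n steps is 6/2^n. Need 2^n ≥ 6/0.05 = 120.
2^6 = 64 < 120 ≤ 2^7 = 128, so n = 7.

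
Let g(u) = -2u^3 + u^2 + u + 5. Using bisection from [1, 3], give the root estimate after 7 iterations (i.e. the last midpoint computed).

1.671875

u = 2 gives g = -5, negative; keep [1, 2]
u = 1.5 gives g = 2, positive; keep [1.5, 2]
u = 1.75 gives g = -0.90625, negative; keep [1.5, 1.75]
u = 1.625 gives g = 0.6836, positive; keep [1.625, 1.75]
u = 1.6875 gives g = -0.0757, negative; keep [1.625, 1.6875]
u = 1.65625 gives g = 0.3127, positive; keep [1.65625, 1.6875]
u = 1.671875 gives g = 0.1207, positive; keep [1.671875, 1.6875]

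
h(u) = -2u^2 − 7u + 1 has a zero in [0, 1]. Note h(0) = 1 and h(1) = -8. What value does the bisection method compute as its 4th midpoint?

0.1875

h(0.5) = -3 < 0, so the root lies in [0, 0.5]
h(0.25) = -0.875 < 0, so the root lies in [0, 0.25]
h(0.125) = 0.09375 > 0, so the root lies in [0.125, 0.25]
h(0.1875) = -0.3828 < 0, so the root lies in [0.125, 0.1875]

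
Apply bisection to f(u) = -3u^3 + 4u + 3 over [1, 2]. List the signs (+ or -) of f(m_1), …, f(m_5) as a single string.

f(1.5) = -1.125 < 0, so the root lies in [1, 1.5]
f(1.25) = 2.140625 > 0, so the root lies in [1.25, 1.5]
f(1.375) = 0.701172 > 0, so the root lies in [1.375, 1.5]
f(1.4375) = -0.1614 < 0, so the root lies in [1.375, 1.4375]
f(1.40625) = 0.2823 > 0, so the root lies in [1.40625, 1.4375]

-++-+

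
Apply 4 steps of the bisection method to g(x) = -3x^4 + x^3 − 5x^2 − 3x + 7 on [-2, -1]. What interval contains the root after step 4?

[-1.0625, -1]

m = -1.5, g(m) = -18.3125 (−); new bracket [-1.5, -1]
m = -1.25, g(m) = -6.339844 (−); new bracket [-1.25, -1]
m = -1.125, g(m) = -2.182373 (−); new bracket [-1.125, -1]
m = -1.0625, g(m) = -0.4798 (−); new bracket [-1.0625, -1]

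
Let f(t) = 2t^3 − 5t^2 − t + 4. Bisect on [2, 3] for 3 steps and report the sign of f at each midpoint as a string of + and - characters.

+-+

t = 2.5 gives f = 1.5, positive; keep [2, 2.5]
t = 2.25 gives f = -0.78125, negative; keep [2.25, 2.5]
t = 2.375 gives f = 0.214844, positive; keep [2.25, 2.375]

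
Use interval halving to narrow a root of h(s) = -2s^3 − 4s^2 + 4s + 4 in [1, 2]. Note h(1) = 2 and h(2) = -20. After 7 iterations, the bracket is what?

midpoint 1.5: h = -5.75 < 0 → [1, 1.5]
midpoint 1.25: h = -1.15625 < 0 → [1, 1.25]
midpoint 1.125: h = 0.589844 > 0 → [1.125, 1.25]
midpoint 1.1875: h = -0.2397 < 0 → [1.125, 1.1875]
midpoint 1.15625: h = 0.1857 > 0 → [1.15625, 1.1875]
midpoint 1.171875: h = -0.0243 < 0 → [1.15625, 1.171875]
midpoint 1.1640625: h = 0.0814 > 0 → [1.1640625, 1.171875]

[1.1640625, 1.171875]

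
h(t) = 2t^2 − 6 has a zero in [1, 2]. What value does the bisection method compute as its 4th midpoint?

1.6875

m = 1.5, h(m) = -1.5 (−); new bracket [1.5, 2]
m = 1.75, h(m) = 0.125 (+); new bracket [1.5, 1.75]
m = 1.625, h(m) = -0.71875 (−); new bracket [1.625, 1.75]
m = 1.6875, h(m) = -0.3047 (−); new bracket [1.6875, 1.75]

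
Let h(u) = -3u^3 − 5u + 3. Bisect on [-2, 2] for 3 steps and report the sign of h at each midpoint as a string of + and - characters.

+-+

m = 0, h(m) = 3 (+); new bracket [0, 2]
m = 1, h(m) = -5 (−); new bracket [0, 1]
m = 0.5, h(m) = 0.125 (+); new bracket [0.5, 1]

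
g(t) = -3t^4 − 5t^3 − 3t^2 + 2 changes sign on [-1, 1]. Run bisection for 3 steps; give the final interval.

m = 0, g(m) = 2 (+); new bracket [0, 1]
m = 0.5, g(m) = 0.4375 (+); new bracket [0.5, 1]
m = 0.75, g(m) = -2.746094 (−); new bracket [0.5, 0.75]

[0.5, 0.75]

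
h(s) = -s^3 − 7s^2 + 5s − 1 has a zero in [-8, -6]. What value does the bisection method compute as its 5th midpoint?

-7.6875

midpoint -7: h = -36 < 0 → [-8, -7]
midpoint -7.5: h = -10.375 < 0 → [-8, -7.5]
midpoint -7.75: h = 5.296875 > 0 → [-7.75, -7.5]
midpoint -7.625: h = -2.7871 < 0 → [-7.75, -7.625]
midpoint -7.6875: h = 1.1921 > 0 → [-7.6875, -7.625]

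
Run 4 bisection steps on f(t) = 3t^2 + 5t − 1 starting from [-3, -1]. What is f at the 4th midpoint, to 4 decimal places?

0.1719

f(-2) = 1 > 0, so the root lies in [-2, -1]
f(-1.5) = -1.75 < 0, so the root lies in [-2, -1.5]
f(-1.75) = -0.5625 < 0, so the root lies in [-2, -1.75]
f(-1.875) = 0.1719 > 0, so the root lies in [-1.875, -1.75]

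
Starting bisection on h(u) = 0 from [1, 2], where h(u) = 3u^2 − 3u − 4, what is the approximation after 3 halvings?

h(1.5) = -1.75 < 0, so the root lies in [1.5, 2]
h(1.75) = -0.0625 < 0, so the root lies in [1.75, 2]
h(1.875) = 0.921875 > 0, so the root lies in [1.75, 1.875]

1.875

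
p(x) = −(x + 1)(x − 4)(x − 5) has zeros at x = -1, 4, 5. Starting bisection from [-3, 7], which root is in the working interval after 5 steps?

x = 2 gives p = -18, negative; keep [-3, 2]
x = -0.5 gives p = -12.375, negative; keep [-3, -0.5]
x = -1.75 gives p = 29.109375, positive; keep [-1.75, -0.5]
x = -1.125 gives p = 3.9238, positive; keep [-1.125, -0.5]
x = -0.8125 gives p = -5.2449, negative; keep [-1.125, -0.8125]

-1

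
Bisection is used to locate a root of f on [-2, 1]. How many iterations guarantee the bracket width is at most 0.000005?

Width after n steps is 3/2^n. Need 2^n ≥ 3/0.000005 = 600000.
2^19 = 524288 < 600000 ≤ 2^20 = 1048576, so n = 20.

20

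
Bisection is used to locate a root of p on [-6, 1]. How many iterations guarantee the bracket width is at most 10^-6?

23

Width after n steps is 7/2^n. Need 2^n ≥ 7/10^-6 = 7000000.
2^22 = 4194304 < 7000000 ≤ 2^23 = 8388608, so n = 23.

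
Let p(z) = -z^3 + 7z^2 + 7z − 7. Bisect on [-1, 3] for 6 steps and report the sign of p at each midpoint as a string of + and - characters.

midpoint 1: p = 6 > 0 → [-1, 1]
midpoint 0: p = -7 < 0 → [0, 1]
midpoint 0.5: p = -1.875 < 0 → [0.5, 1]
midpoint 0.75: p = 1.7656 > 0 → [0.5, 0.75]
midpoint 0.625: p = -0.1348 < 0 → [0.625, 0.75]
midpoint 0.6875: p = 0.7961 > 0 → [0.625, 0.6875]

+--+-+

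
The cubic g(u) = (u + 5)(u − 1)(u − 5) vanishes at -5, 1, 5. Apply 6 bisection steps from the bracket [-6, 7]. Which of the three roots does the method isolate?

-5

midpoint 0.5: g = 12.375 > 0 → [-6, 0.5]
midpoint -2.75: g = 65.390625 > 0 → [-6, -2.75]
midpoint -4.375: g = 31.494141 > 0 → [-6, -4.375]
midpoint -5.1875: g = -11.8191 < 0 → [-5.1875, -4.375]
midpoint -4.78125: g = 12.3698 > 0 → [-5.1875, -4.78125]
midpoint -4.984375: g = 0.9336 > 0 → [-5.1875, -4.984375]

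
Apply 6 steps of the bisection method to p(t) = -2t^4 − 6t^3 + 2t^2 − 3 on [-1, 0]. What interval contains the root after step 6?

midpoint -0.5: p = -1.875 < 0 → [-1, -0.5]
midpoint -0.75: p = 0.023438 > 0 → [-0.75, -0.5]
midpoint -0.625: p = -1.059082 < 0 → [-0.75, -0.625]
midpoint -0.6875: p = -0.5518 < 0 → [-0.75, -0.6875]
midpoint -0.71875: p = -0.2727 < 0 → [-0.75, -0.71875]
midpoint -0.734375: p = -0.1268 < 0 → [-0.75, -0.734375]

[-0.75, -0.734375]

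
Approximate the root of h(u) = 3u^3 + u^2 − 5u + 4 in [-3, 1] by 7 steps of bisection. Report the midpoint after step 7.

-1.71875

u = -1 gives h = 7, positive; keep [-3, -1]
u = -2 gives h = -6, negative; keep [-2, -1]
u = -1.5 gives h = 3.625, positive; keep [-2, -1.5]
u = -1.75 gives h = -0.2656, negative; keep [-1.75, -1.5]
u = -1.625 gives h = 1.8926, positive; keep [-1.75, -1.625]
u = -1.6875 gives h = 0.8689, positive; keep [-1.75, -1.6875]
u = -1.71875 gives h = 0.3158, positive; keep [-1.75, -1.71875]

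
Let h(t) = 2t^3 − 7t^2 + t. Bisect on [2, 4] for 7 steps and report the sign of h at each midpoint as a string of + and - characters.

-+-+--+

t = 3 gives h = -6, negative; keep [3, 4]
t = 3.5 gives h = 3.5, positive; keep [3, 3.5]
t = 3.25 gives h = -2.03125, negative; keep [3.25, 3.5]
t = 3.375 gives h = 0.5273, positive; keep [3.25, 3.375]
t = 3.3125 gives h = -0.8022, negative; keep [3.3125, 3.375]
t = 3.34375 gives h = -0.1502, negative; keep [3.34375, 3.375]
t = 3.359375 gives h = 0.1854, positive; keep [3.34375, 3.359375]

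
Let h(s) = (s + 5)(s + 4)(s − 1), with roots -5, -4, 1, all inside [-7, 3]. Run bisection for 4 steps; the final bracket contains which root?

s = -2 gives h = -18, negative; keep [-2, 3]
s = 0.5 gives h = -12.375, negative; keep [0.5, 3]
s = 1.75 gives h = 29.109375, positive; keep [0.5, 1.75]
s = 1.125 gives h = 3.9238, positive; keep [0.5, 1.125]

1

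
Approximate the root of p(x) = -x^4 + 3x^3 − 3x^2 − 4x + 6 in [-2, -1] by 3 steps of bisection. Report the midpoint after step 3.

midpoint -1.5: p = -9.9375 < 0 → [-1.5, -1]
midpoint -1.25: p = -1.988281 < 0 → [-1.25, -1]
midpoint -1.125: p = 0.829834 > 0 → [-1.25, -1.125]

-1.125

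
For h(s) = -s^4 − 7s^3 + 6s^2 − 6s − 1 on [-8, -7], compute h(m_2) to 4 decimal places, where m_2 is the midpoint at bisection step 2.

s = -7.5 gives h = 170.5625, positive; keep [-8, -7.5]
s = -7.75 gives h = 56.761719, positive; keep [-8, -7.75]

56.7617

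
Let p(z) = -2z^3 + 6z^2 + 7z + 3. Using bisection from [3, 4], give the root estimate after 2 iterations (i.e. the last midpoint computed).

midpoint 3.5: p = 15.25 > 0 → [3.5, 4]
midpoint 3.75: p = 8.15625 > 0 → [3.75, 4]

3.75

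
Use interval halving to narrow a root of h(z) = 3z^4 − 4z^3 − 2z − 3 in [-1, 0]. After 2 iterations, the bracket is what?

h(-0.5) = -1.3125 < 0, so the root lies in [-1, -0.5]
h(-0.75) = 1.136719 > 0, so the root lies in [-0.75, -0.5]

[-0.75, -0.5]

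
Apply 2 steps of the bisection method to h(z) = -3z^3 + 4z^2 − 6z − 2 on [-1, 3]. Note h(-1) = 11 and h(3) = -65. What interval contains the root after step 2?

m = 1, h(m) = -7 (−); new bracket [-1, 1]
m = 0, h(m) = -2 (−); new bracket [-1, 0]

[-1, 0]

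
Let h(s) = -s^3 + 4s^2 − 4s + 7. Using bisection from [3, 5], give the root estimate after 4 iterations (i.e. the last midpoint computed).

3.375

s = 4 gives h = -9, negative; keep [3, 4]
s = 3.5 gives h = -0.875, negative; keep [3, 3.5]
s = 3.25 gives h = 1.921875, positive; keep [3.25, 3.5]
s = 3.375 gives h = 0.6191, positive; keep [3.375, 3.5]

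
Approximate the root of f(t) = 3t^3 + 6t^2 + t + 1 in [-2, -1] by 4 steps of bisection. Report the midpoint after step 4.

m = -1.5, f(m) = 2.875 (+); new bracket [-2, -1.5]
m = -1.75, f(m) = 1.546875 (+); new bracket [-2, -1.75]
m = -1.875, f(m) = 0.443359 (+); new bracket [-2, -1.875]
m = -1.9375, f(m) = -0.2336 (−); new bracket [-1.9375, -1.875]

-1.9375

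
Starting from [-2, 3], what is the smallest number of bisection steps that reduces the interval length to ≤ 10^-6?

23

Width after n steps is 5/2^n. Need 2^n ≥ 5/10^-6 = 5000000.
2^22 = 4194304 < 5000000 ≤ 2^23 = 8388608, so n = 23.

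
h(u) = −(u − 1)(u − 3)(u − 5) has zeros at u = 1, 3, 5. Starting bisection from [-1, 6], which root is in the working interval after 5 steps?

1

h(2.5) = -1.875 < 0, so the root lies in [-1, 2.5]
h(0.75) = 2.390625 > 0, so the root lies in [0.75, 2.5]
h(1.625) = -2.900391 < 0, so the root lies in [0.75, 1.625]
h(1.1875) = -1.2957 < 0, so the root lies in [0.75, 1.1875]
h(0.96875) = 0.2559 > 0, so the root lies in [0.96875, 1.1875]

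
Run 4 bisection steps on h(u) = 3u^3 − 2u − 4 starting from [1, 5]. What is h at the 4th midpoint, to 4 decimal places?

h(3) = 71 > 0, so the root lies in [1, 3]
h(2) = 16 > 0, so the root lies in [1, 2]
h(1.5) = 3.125 > 0, so the root lies in [1, 1.5]
h(1.25) = -0.6406 < 0, so the root lies in [1.25, 1.5]

-0.6406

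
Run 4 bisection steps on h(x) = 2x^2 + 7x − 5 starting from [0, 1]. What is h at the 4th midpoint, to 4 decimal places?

midpoint 0.5: h = -1 < 0 → [0.5, 1]
midpoint 0.75: h = 1.375 > 0 → [0.5, 0.75]
midpoint 0.625: h = 0.15625 > 0 → [0.5, 0.625]
midpoint 0.5625: h = -0.4297 < 0 → [0.5625, 0.625]

-0.4297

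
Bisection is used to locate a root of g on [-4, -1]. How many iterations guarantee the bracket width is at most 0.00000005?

Width after n steps is 3/2^n. Need 2^n ≥ 3/0.00000005 = 60000000.
2^25 = 33554432 < 60000000 ≤ 2^26 = 67108864, so n = 26.

26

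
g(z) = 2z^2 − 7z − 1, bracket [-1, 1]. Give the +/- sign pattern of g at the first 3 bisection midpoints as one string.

-++

g(0) = -1 < 0, so the root lies in [-1, 0]
g(-0.5) = 3 > 0, so the root lies in [-0.5, 0]
g(-0.25) = 0.875 > 0, so the root lies in [-0.25, 0]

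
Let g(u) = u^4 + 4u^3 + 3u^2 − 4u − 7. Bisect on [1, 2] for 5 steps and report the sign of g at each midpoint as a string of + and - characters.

u = 1.5 gives g = 12.3125, positive; keep [1, 1.5]
u = 1.25 gives g = 2.941406, positive; keep [1, 1.25]
u = 1.125 gives g = -0.406006, negative; keep [1.125, 1.25]
u = 1.1875 gives g = 1.1673, positive; keep [1.125, 1.1875]
u = 1.15625 gives g = 0.3563, positive; keep [1.125, 1.15625]

++-++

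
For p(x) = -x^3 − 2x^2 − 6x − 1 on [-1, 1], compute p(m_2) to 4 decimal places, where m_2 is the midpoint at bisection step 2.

p(0) = -1 < 0, so the root lies in [-1, 0]
p(-0.5) = 1.625 > 0, so the root lies in [-0.5, 0]

1.6250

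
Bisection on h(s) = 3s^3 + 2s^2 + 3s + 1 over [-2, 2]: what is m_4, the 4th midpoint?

midpoint 0: h = 1 > 0 → [-2, 0]
midpoint -1: h = -3 < 0 → [-1, 0]
midpoint -0.5: h = -0.375 < 0 → [-0.5, 0]
midpoint -0.25: h = 0.3281 > 0 → [-0.5, -0.25]

-0.25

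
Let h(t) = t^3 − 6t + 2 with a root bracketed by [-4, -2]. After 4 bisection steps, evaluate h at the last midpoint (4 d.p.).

h(-3) = -7 < 0, so the root lies in [-3, -2]
h(-2.5) = 1.375 > 0, so the root lies in [-3, -2.5]
h(-2.75) = -2.296875 < 0, so the root lies in [-2.75, -2.5]
h(-2.625) = -0.3379 < 0, so the root lies in [-2.625, -2.5]

-0.3379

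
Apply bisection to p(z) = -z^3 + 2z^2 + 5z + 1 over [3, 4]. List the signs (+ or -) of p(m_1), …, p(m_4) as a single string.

m = 3.5, p(m) = 0.125 (+); new bracket [3.5, 4]
m = 3.75, p(m) = -4.859375 (−); new bracket [3.5, 3.75]
m = 3.625, p(m) = -2.228516 (−); new bracket [3.5, 3.625]
m = 3.5625, p(m) = -1.0178 (−); new bracket [3.5, 3.5625]

+---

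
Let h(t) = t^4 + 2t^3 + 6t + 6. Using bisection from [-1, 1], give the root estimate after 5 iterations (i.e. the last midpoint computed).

t = 0 gives h = 6, positive; keep [-1, 0]
t = -0.5 gives h = 2.8125, positive; keep [-1, -0.5]
t = -0.75 gives h = 0.972656, positive; keep [-1, -0.75]
t = -0.875 gives h = -0.0037, negative; keep [-0.875, -0.75]
t = -0.8125 gives h = 0.4881, positive; keep [-0.875, -0.8125]

-0.8125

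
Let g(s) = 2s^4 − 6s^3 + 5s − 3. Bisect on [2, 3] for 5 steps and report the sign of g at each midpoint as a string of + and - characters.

m = 2.5, g(m) = -6.125 (−); new bracket [2.5, 3]
m = 2.75, g(m) = 0.351562 (+); new bracket [2.5, 2.75]
m = 2.625, g(m) = -3.440918 (−); new bracket [2.625, 2.75]
m = 2.6875, g(m) = -1.6943 (−); new bracket [2.6875, 2.75]
m = 2.71875, g(m) = -0.7102 (−); new bracket [2.71875, 2.75]

-+---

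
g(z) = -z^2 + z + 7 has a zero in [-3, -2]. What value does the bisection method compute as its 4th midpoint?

-2.1875

g(-2.5) = -1.75 < 0, so the root lies in [-2.5, -2]
g(-2.25) = -0.3125 < 0, so the root lies in [-2.25, -2]
g(-2.125) = 0.359375 > 0, so the root lies in [-2.25, -2.125]
g(-2.1875) = 0.0273 > 0, so the root lies in [-2.25, -2.1875]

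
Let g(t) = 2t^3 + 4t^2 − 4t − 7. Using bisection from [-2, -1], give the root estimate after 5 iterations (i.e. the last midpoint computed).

t = -1.5 gives g = 1.25, positive; keep [-1.5, -1]
t = -1.25 gives g = 0.34375, positive; keep [-1.25, -1]
t = -1.125 gives g = -0.285156, negative; keep [-1.25, -1.125]
t = -1.1875 gives g = 0.0415, positive; keep [-1.1875, -1.125]
t = -1.15625 gives g = -0.119, negative; keep [-1.1875, -1.15625]

-1.15625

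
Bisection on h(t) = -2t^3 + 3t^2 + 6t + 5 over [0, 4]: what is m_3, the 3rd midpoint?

2.5

midpoint 2: h = 13 > 0 → [2, 4]
midpoint 3: h = -4 < 0 → [2, 3]
midpoint 2.5: h = 7.5 > 0 → [2.5, 3]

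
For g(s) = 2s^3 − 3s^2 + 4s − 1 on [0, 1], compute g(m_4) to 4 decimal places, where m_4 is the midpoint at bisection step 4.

0.0181

s = 0.5 gives g = 0.5, positive; keep [0, 0.5]
s = 0.25 gives g = -0.15625, negative; keep [0.25, 0.5]
s = 0.375 gives g = 0.183594, positive; keep [0.25, 0.375]
s = 0.3125 gives g = 0.0181, positive; keep [0.25, 0.3125]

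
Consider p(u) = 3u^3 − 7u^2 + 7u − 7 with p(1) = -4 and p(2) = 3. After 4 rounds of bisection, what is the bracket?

[1.75, 1.8125]

u = 1.5 gives p = -2.125, negative; keep [1.5, 2]
u = 1.75 gives p = -0.109375, negative; keep [1.75, 2]
u = 1.875 gives p = 1.291016, positive; keep [1.75, 1.875]
u = 1.8125 gives p = 0.5544, positive; keep [1.75, 1.8125]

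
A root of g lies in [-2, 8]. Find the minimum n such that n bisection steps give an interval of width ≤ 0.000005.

Width after n steps is 10/2^n. Need 2^n ≥ 10/0.000005 = 2000000.
2^20 = 1048576 < 2000000 ≤ 2^21 = 2097152, so n = 21.

21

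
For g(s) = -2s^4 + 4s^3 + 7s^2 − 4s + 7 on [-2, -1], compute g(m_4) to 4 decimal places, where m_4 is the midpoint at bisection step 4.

midpoint -1.5: g = 5.125 > 0 → [-2, -1.5]
midpoint -1.75: g = -4.757812 < 0 → [-1.75, -1.5]
midpoint -1.625: g = 0.874512 > 0 → [-1.75, -1.625]
midpoint -1.6875: g = -1.7564 < 0 → [-1.6875, -1.625]

-1.7564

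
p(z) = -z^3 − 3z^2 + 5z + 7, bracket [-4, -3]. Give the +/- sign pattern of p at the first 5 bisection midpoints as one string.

--+-+

m = -3.5, p(m) = -4.375 (−); new bracket [-4, -3.5]
m = -3.75, p(m) = -1.203125 (−); new bracket [-4, -3.75]
m = -3.875, p(m) = 0.763672 (+); new bracket [-3.875, -3.75]
m = -3.8125, p(m) = -0.2527 (−); new bracket [-3.875, -3.8125]
m = -3.84375, p(m) = 0.2472 (+); new bracket [-3.84375, -3.8125]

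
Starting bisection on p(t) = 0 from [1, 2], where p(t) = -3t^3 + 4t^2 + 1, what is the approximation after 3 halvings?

1.375

m = 1.5, p(m) = -0.125 (−); new bracket [1, 1.5]
m = 1.25, p(m) = 1.390625 (+); new bracket [1.25, 1.5]
m = 1.375, p(m) = 0.763672 (+); new bracket [1.375, 1.5]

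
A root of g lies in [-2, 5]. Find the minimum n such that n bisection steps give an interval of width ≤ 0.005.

Width after n steps is 7/2^n. Need 2^n ≥ 7/0.005 = 1400.
2^10 = 1024 < 1400 ≤ 2^11 = 2048, so n = 11.

11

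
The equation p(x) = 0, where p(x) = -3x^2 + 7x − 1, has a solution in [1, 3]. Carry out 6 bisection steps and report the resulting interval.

[2.15625, 2.1875]

midpoint 2: p = 1 > 0 → [2, 3]
midpoint 2.5: p = -2.25 < 0 → [2, 2.5]
midpoint 2.25: p = -0.4375 < 0 → [2, 2.25]
midpoint 2.125: p = 0.3281 > 0 → [2.125, 2.25]
midpoint 2.1875: p = -0.043 < 0 → [2.125, 2.1875]
midpoint 2.15625: p = 0.1455 > 0 → [2.15625, 2.1875]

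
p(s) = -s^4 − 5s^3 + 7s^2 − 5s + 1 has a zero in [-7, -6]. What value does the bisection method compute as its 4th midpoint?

-6.3125

midpoint -6.5: p = -82.6875 < 0 → [-6.5, -6]
midpoint -6.25: p = 0.511719 > 0 → [-6.5, -6.25]
midpoint -6.375: p = -38.881104 < 0 → [-6.375, -6.25]
midpoint -6.3125: p = -18.648 < 0 → [-6.3125, -6.25]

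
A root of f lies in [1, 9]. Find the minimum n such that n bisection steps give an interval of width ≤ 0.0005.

14

Width after n steps is 8/2^n. Need 2^n ≥ 8/0.0005 = 16000.
2^13 = 8192 < 16000 ≤ 2^14 = 16384, so n = 14.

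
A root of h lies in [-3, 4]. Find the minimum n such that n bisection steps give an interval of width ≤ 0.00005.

Width after n steps is 7/2^n. Need 2^n ≥ 7/0.00005 = 140000.
2^17 = 131072 < 140000 ≤ 2^18 = 262144, so n = 18.

18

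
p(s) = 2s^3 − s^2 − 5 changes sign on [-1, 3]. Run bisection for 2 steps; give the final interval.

m = 1, p(m) = -4 (−); new bracket [1, 3]
m = 2, p(m) = 7 (+); new bracket [1, 2]

[1, 2]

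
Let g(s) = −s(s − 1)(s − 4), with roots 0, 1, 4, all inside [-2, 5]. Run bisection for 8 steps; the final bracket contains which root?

g(1.5) = 1.875 > 0, so the root lies in [1.5, 5]
g(3.25) = 5.484375 > 0, so the root lies in [3.25, 5]
g(4.125) = -1.611328 < 0, so the root lies in [3.25, 4.125]
g(3.6875) = 3.0969 > 0, so the root lies in [3.6875, 4.125]
g(3.90625) = 1.0643 > 0, so the root lies in [3.90625, 4.125]
g(4.015625) = -0.1892 < 0, so the root lies in [3.90625, 4.015625]
g(3.9609375) = 0.4581 > 0, so the root lies in [3.9609375, 4.015625]
g(3.98828125) = 0.1397 > 0, so the root lies in [3.98828125, 4.015625]

4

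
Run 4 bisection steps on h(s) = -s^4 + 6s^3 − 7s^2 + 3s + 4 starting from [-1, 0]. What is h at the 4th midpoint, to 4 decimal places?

midpoint -0.5: h = -0.0625 < 0 → [-0.5, 0]
midpoint -0.25: h = 2.714844 > 0 → [-0.5, -0.25]
midpoint -0.375: h = 1.554443 > 0 → [-0.5, -0.375]
midpoint -0.4375: h = 0.8086 > 0 → [-0.5, -0.4375]

0.8086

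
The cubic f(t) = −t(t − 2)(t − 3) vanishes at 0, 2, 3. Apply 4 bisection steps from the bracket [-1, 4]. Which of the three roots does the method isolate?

0

t = 1.5 gives f = -1.125, negative; keep [-1, 1.5]
t = 0.25 gives f = -1.203125, negative; keep [-1, 0.25]
t = -0.375 gives f = 3.005859, positive; keep [-0.375, 0.25]
t = -0.0625 gives f = 0.3948, positive; keep [-0.0625, 0.25]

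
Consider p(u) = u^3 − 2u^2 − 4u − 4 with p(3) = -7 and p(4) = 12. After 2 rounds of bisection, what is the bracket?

[3.25, 3.5]

p(3.5) = 0.375 > 0, so the root lies in [3, 3.5]
p(3.25) = -3.796875 < 0, so the root lies in [3.25, 3.5]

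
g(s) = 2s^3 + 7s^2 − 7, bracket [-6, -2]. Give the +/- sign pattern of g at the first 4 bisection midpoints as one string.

-+--

midpoint -4: g = -23 < 0 → [-4, -2]
midpoint -3: g = 2 > 0 → [-4, -3]
midpoint -3.5: g = -7 < 0 → [-3.5, -3]
midpoint -3.25: g = -1.7188 < 0 → [-3.25, -3]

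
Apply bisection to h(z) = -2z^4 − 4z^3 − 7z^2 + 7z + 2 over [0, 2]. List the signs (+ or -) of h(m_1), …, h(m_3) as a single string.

-++

h(1) = -4 < 0, so the root lies in [0, 1]
h(0.5) = 3.125 > 0, so the root lies in [0.5, 1]
h(0.75) = 0.992188 > 0, so the root lies in [0.75, 1]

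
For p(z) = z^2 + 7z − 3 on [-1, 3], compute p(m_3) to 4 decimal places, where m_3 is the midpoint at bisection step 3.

p(1) = 5 > 0, so the root lies in [-1, 1]
p(0) = -3 < 0, so the root lies in [0, 1]
p(0.5) = 0.75 > 0, so the root lies in [0, 0.5]

0.7500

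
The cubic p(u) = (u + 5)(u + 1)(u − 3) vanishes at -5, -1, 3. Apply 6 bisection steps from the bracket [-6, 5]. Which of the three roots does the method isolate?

3

m = -0.5, p(m) = -7.875 (−); new bracket [-0.5, 5]
m = 2.25, p(m) = -17.671875 (−); new bracket [2.25, 5]
m = 3.625, p(m) = 24.931641 (+); new bracket [2.25, 3.625]
m = 2.9375, p(m) = -1.9534 (−); new bracket [2.9375, 3.625]
m = 3.28125, p(m) = 9.9715 (+); new bracket [2.9375, 3.28125]
m = 3.109375, p(m) = 3.6449 (+); new bracket [2.9375, 3.109375]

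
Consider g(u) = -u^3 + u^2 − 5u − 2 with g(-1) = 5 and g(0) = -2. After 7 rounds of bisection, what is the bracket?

g(-0.5) = 0.875 > 0, so the root lies in [-0.5, 0]
g(-0.25) = -0.671875 < 0, so the root lies in [-0.5, -0.25]
g(-0.375) = 0.068359 > 0, so the root lies in [-0.375, -0.25]
g(-0.3125) = -0.3093 < 0, so the root lies in [-0.375, -0.3125]
g(-0.34375) = -0.1225 < 0, so the root lies in [-0.375, -0.34375]
g(-0.359375) = -0.0276 < 0, so the root lies in [-0.375, -0.359375]
g(-0.3671875) = 0.0203 > 0, so the root lies in [-0.3671875, -0.359375]

[-0.3671875, -0.359375]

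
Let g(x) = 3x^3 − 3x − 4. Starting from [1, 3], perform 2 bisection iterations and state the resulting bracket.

g(2) = 14 > 0, so the root lies in [1, 2]
g(1.5) = 1.625 > 0, so the root lies in [1, 1.5]

[1, 1.5]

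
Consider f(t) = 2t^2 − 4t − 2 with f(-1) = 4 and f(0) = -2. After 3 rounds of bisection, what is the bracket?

f(-0.5) = 0.5 > 0, so the root lies in [-0.5, 0]
f(-0.25) = -0.875 < 0, so the root lies in [-0.5, -0.25]
f(-0.375) = -0.21875 < 0, so the root lies in [-0.5, -0.375]

[-0.5, -0.375]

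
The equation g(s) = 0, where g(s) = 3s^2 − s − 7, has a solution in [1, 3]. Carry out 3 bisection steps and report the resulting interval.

[1.5, 1.75]

s = 2 gives g = 3, positive; keep [1, 2]
s = 1.5 gives g = -1.75, negative; keep [1.5, 2]
s = 1.75 gives g = 0.4375, positive; keep [1.5, 1.75]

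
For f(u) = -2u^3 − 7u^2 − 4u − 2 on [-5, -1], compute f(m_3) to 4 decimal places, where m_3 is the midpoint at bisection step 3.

-4.5000

midpoint -3: f = 1 > 0 → [-3, -1]
midpoint -2: f = -6 < 0 → [-3, -2]
midpoint -2.5: f = -4.5 < 0 → [-3, -2.5]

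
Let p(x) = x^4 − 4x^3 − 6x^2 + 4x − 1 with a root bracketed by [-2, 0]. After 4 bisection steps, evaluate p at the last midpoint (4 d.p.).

0.7932

m = -1, p(m) = -6 (−); new bracket [-2, -1]
m = -1.5, p(m) = -1.9375 (−); new bracket [-2, -1.5]
m = -1.75, p(m) = 4.441406 (+); new bracket [-1.75, -1.5]
m = -1.625, p(m) = 0.7932 (+); new bracket [-1.625, -1.5]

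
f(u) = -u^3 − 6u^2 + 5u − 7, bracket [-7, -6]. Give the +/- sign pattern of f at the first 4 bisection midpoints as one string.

f(-6.5) = -18.375 < 0, so the root lies in [-7, -6.5]
f(-6.75) = -6.578125 < 0, so the root lies in [-7, -6.75]
f(-6.875) = -0.017578 < 0, so the root lies in [-7, -6.875]
f(-6.9375) = 3.4333 > 0, so the root lies in [-6.9375, -6.875]

---+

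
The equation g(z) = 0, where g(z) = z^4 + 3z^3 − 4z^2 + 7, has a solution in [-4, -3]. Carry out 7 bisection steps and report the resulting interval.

g(-3.5) = -20.5625 < 0, so the root lies in [-4, -3.5]
g(-3.75) = -9.699219 < 0, so the root lies in [-4, -3.75]
g(-3.875) = -2.150146 < 0, so the root lies in [-4, -3.875]
g(-3.9375) = 2.2156 > 0, so the root lies in [-3.9375, -3.875]
g(-3.90625) = -0.0184 < 0, so the root lies in [-3.9375, -3.90625]
g(-3.921875) = 1.0856 > 0, so the root lies in [-3.921875, -3.90625]
g(-3.9140625) = 0.5304 > 0, so the root lies in [-3.9140625, -3.90625]

[-3.9140625, -3.90625]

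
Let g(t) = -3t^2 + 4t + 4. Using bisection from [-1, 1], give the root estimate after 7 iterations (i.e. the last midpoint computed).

-0.671875

g(0) = 4 > 0, so the root lies in [-1, 0]
g(-0.5) = 1.25 > 0, so the root lies in [-1, -0.5]
g(-0.75) = -0.6875 < 0, so the root lies in [-0.75, -0.5]
g(-0.625) = 0.3281 > 0, so the root lies in [-0.75, -0.625]
g(-0.6875) = -0.168 < 0, so the root lies in [-0.6875, -0.625]
g(-0.65625) = 0.083 > 0, so the root lies in [-0.6875, -0.65625]
g(-0.671875) = -0.0417 < 0, so the root lies in [-0.671875, -0.65625]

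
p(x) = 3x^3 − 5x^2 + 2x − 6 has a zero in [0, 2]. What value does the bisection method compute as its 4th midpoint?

1.875

midpoint 1: p = -6 < 0 → [1, 2]
midpoint 1.5: p = -4.125 < 0 → [1.5, 2]
midpoint 1.75: p = -1.734375 < 0 → [1.75, 2]
midpoint 1.875: p = -0.0527 < 0 → [1.875, 2]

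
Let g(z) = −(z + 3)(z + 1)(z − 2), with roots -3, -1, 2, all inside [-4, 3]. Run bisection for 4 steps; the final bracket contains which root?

midpoint -0.5: g = 3.125 > 0 → [-0.5, 3]
midpoint 1.25: g = 7.171875 > 0 → [1.25, 3]
midpoint 2.125: g = -2.001953 < 0 → [1.25, 2.125]
midpoint 1.6875: g = 3.9368 > 0 → [1.6875, 2.125]

2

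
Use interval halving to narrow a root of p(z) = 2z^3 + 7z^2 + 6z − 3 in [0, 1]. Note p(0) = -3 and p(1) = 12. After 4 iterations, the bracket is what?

[0.3125, 0.375]

m = 0.5, p(m) = 2 (+); new bracket [0, 0.5]
m = 0.25, p(m) = -1.03125 (−); new bracket [0.25, 0.5]
m = 0.375, p(m) = 0.339844 (+); new bracket [0.25, 0.375]
m = 0.3125, p(m) = -0.3804 (−); new bracket [0.3125, 0.375]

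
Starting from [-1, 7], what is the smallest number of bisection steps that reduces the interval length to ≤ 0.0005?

14

Width after n steps is 8/2^n. Need 2^n ≥ 8/0.0005 = 16000.
2^13 = 8192 < 16000 ≤ 2^14 = 16384, so n = 14.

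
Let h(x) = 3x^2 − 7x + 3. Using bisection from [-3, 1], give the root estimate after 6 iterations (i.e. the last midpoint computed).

midpoint -1: h = 13 > 0 → [-1, 1]
midpoint 0: h = 3 > 0 → [0, 1]
midpoint 0.5: h = 0.25 > 0 → [0.5, 1]
midpoint 0.75: h = -0.5625 < 0 → [0.5, 0.75]
midpoint 0.625: h = -0.2031 < 0 → [0.5, 0.625]
midpoint 0.5625: h = 0.0117 > 0 → [0.5625, 0.625]

0.5625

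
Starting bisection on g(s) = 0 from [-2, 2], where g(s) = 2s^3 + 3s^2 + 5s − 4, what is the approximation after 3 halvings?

0.5

s = 0 gives g = -4, negative; keep [0, 2]
s = 1 gives g = 6, positive; keep [0, 1]
s = 0.5 gives g = -0.5, negative; keep [0.5, 1]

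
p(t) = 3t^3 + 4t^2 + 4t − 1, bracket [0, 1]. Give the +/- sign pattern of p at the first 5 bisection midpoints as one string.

++--+

p(0.5) = 2.375 > 0, so the root lies in [0, 0.5]
p(0.25) = 0.296875 > 0, so the root lies in [0, 0.25]
p(0.125) = -0.431641 < 0, so the root lies in [0.125, 0.25]
p(0.1875) = -0.0896 < 0, so the root lies in [0.1875, 0.25]
p(0.21875) = 0.0978 > 0, so the root lies in [0.1875, 0.21875]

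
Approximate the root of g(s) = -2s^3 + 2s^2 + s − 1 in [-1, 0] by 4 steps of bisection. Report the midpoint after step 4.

-0.6875

midpoint -0.5: g = -0.75 < 0 → [-1, -0.5]
midpoint -0.75: g = 0.21875 > 0 → [-0.75, -0.5]
midpoint -0.625: g = -0.355469 < 0 → [-0.75, -0.625]
midpoint -0.6875: g = -0.0923 < 0 → [-0.75, -0.6875]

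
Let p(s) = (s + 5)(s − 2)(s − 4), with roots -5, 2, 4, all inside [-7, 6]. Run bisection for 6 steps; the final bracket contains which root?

-5

p(-0.5) = 50.625 > 0, so the root lies in [-7, -0.5]
p(-3.75) = 55.703125 > 0, so the root lies in [-7, -3.75]
p(-5.375) = -25.927734 < 0, so the root lies in [-5.375, -3.75]
p(-4.5625) = 24.5837 > 0, so the root lies in [-5.375, -4.5625]
p(-4.96875) = 1.9532 > 0, so the root lies in [-5.375, -4.96875]
p(-5.171875) = -11.3059 < 0, so the root lies in [-5.171875, -4.96875]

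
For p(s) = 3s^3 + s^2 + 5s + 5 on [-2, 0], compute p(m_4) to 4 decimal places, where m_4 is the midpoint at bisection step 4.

-0.6191

p(-1) = -2 < 0, so the root lies in [-1, 0]
p(-0.5) = 2.375 > 0, so the root lies in [-1, -0.5]
p(-0.75) = 0.546875 > 0, so the root lies in [-1, -0.75]
p(-0.875) = -0.6191 < 0, so the root lies in [-0.875, -0.75]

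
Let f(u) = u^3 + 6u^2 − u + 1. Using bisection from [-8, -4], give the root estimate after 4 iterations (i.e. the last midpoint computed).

m = -6, f(m) = 7 (+); new bracket [-8, -6]
m = -7, f(m) = -41 (−); new bracket [-7, -6]
m = -6.5, f(m) = -13.625 (−); new bracket [-6.5, -6]
m = -6.25, f(m) = -2.5156 (−); new bracket [-6.25, -6]

-6.25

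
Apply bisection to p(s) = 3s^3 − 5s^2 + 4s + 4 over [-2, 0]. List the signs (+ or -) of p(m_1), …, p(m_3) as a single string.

m = -1, p(m) = -8 (−); new bracket [-1, 0]
m = -0.5, p(m) = 0.375 (+); new bracket [-1, -0.5]
m = -0.75, p(m) = -3.078125 (−); new bracket [-0.75, -0.5]

-+-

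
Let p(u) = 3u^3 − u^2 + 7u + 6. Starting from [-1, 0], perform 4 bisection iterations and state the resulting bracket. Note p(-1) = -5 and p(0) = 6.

[-0.6875, -0.625]

p(-0.5) = 1.875 > 0, so the root lies in [-1, -0.5]
p(-0.75) = -1.078125 < 0, so the root lies in [-0.75, -0.5]
p(-0.625) = 0.501953 > 0, so the root lies in [-0.75, -0.625]
p(-0.6875) = -0.26 < 0, so the root lies in [-0.6875, -0.625]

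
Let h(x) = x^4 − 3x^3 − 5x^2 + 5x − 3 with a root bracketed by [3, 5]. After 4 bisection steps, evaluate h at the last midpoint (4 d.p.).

midpoint 4: h = 1 > 0 → [3, 4]
midpoint 3.5: h = -25.3125 < 0 → [3.5, 4]
midpoint 3.75: h = -15.011719 < 0 → [3.75, 4]
midpoint 3.875: h = -7.7908 < 0 → [3.875, 4]

-7.7908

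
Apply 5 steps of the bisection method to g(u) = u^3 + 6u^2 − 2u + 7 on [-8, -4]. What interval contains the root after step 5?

[-6.5, -6.375]

u = -6 gives g = 19, positive; keep [-8, -6]
u = -7 gives g = -28, negative; keep [-7, -6]
u = -6.5 gives g = -1.125, negative; keep [-6.5, -6]
u = -6.25 gives g = 9.7344, positive; keep [-6.5, -6.25]
u = -6.375 gives g = 4.5098, positive; keep [-6.5, -6.375]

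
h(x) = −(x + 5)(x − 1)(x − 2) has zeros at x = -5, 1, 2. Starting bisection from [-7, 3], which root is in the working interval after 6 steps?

x = -2 gives h = -36, negative; keep [-7, -2]
x = -4.5 gives h = -17.875, negative; keep [-7, -4.5]
x = -5.75 gives h = 39.234375, positive; keep [-5.75, -4.5]
x = -5.125 gives h = 5.4551, positive; keep [-5.125, -4.5]
x = -4.8125 gives h = -7.4246, negative; keep [-5.125, -4.8125]
x = -4.96875 gives h = -1.2998, negative; keep [-5.125, -4.96875]

-5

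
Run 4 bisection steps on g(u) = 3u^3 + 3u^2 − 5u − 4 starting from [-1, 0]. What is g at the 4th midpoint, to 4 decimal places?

-0.1194

u = -0.5 gives g = -1.125, negative; keep [-1, -0.5]
u = -0.75 gives g = 0.171875, positive; keep [-0.75, -0.5]
u = -0.625 gives g = -0.435547, negative; keep [-0.75, -0.625]
u = -0.6875 gives g = -0.1194, negative; keep [-0.75, -0.6875]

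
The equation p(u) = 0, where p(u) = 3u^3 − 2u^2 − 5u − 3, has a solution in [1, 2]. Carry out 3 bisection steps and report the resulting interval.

u = 1.5 gives p = -4.875, negative; keep [1.5, 2]
u = 1.75 gives p = -1.796875, negative; keep [1.75, 2]
u = 1.875 gives p = 0.369141, positive; keep [1.75, 1.875]

[1.75, 1.875]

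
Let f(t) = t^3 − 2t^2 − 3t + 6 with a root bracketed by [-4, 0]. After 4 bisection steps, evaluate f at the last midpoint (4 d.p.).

midpoint -2: f = -4 < 0 → [-2, 0]
midpoint -1: f = 6 > 0 → [-2, -1]
midpoint -1.5: f = 2.625 > 0 → [-2, -1.5]
midpoint -1.75: f = -0.2344 < 0 → [-1.75, -1.5]

-0.2344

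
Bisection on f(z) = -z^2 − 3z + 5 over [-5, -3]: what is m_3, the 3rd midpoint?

-4.25

f(-4) = 1 > 0, so the root lies in [-5, -4]
f(-4.5) = -1.75 < 0, so the root lies in [-4.5, -4]
f(-4.25) = -0.3125 < 0, so the root lies in [-4.25, -4]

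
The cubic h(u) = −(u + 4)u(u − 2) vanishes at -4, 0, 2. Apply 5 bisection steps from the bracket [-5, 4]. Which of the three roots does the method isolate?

-4

midpoint -0.5: h = -4.375 < 0 → [-5, -0.5]
midpoint -2.75: h = -16.328125 < 0 → [-5, -2.75]
midpoint -3.875: h = -2.845703 < 0 → [-5, -3.875]
midpoint -4.4375: h = 12.4978 > 0 → [-4.4375, -3.875]
midpoint -4.15625: h = 3.998 > 0 → [-4.15625, -3.875]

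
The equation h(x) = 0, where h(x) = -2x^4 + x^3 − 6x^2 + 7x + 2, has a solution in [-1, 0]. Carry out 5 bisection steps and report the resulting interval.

h(-0.5) = -3.25 < 0, so the root lies in [-0.5, 0]
h(-0.25) = -0.148438 < 0, so the root lies in [-0.25, 0]
h(-0.125) = 1.028809 > 0, so the root lies in [-0.25, -0.125]
h(-0.1875) = 0.4675 > 0, so the root lies in [-0.25, -0.1875]
h(-0.21875) = 0.1666 > 0, so the root lies in [-0.25, -0.21875]

[-0.25, -0.21875]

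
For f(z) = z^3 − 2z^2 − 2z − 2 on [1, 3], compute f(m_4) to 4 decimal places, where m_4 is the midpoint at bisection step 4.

-0.5176

midpoint 2: f = -6 < 0 → [2, 3]
midpoint 2.5: f = -3.875 < 0 → [2.5, 3]
midpoint 2.75: f = -1.828125 < 0 → [2.75, 3]
midpoint 2.875: f = -0.5176 < 0 → [2.875, 3]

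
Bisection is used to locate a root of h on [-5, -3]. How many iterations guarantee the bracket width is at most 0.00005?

16

Width after n steps is 2/2^n. Need 2^n ≥ 2/0.00005 = 40000.
2^15 = 32768 < 40000 ≤ 2^16 = 65536, so n = 16.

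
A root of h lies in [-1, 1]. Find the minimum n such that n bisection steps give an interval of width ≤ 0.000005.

Width after n steps is 2/2^n. Need 2^n ≥ 2/0.000005 = 400000.
2^18 = 262144 < 400000 ≤ 2^19 = 524288, so n = 19.

19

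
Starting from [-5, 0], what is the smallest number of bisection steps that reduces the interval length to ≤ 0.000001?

23

Width after n steps is 5/2^n. Need 2^n ≥ 5/0.000001 = 5000000.
2^22 = 4194304 < 5000000 ≤ 2^23 = 8388608, so n = 23.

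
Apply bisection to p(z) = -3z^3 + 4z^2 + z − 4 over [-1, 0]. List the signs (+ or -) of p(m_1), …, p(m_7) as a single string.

p(-0.5) = -3.125 < 0, so the root lies in [-1, -0.5]
p(-0.75) = -1.234375 < 0, so the root lies in [-1, -0.75]
p(-0.875) = 0.197266 > 0, so the root lies in [-0.875, -0.75]
p(-0.8125) = -0.5627 < 0, so the root lies in [-0.875, -0.8125]
p(-0.84375) = -0.1941 < 0, so the root lies in [-0.875, -0.84375]
p(-0.859375) = -0.0013 < 0, so the root lies in [-0.875, -0.859375]
p(-0.8671875) = 0.0973 > 0, so the root lies in [-0.8671875, -0.859375]

--+---+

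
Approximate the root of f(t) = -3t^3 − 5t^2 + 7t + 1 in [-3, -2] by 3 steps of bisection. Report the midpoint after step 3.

-2.625

t = -2.5 gives f = -0.875, negative; keep [-3, -2.5]
t = -2.75 gives f = 6.328125, positive; keep [-2.75, -2.5]
t = -2.625 gives f = 2.435547, positive; keep [-2.625, -2.5]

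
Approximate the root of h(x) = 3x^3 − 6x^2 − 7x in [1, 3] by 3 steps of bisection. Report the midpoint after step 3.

x = 2 gives h = -14, negative; keep [2, 3]
x = 2.5 gives h = -8.125, negative; keep [2.5, 3]
x = 2.75 gives h = -2.234375, negative; keep [2.75, 3]

2.75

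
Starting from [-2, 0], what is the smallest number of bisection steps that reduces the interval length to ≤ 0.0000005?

22

Width after n steps is 2/2^n. Need 2^n ≥ 2/0.0000005 = 4000000.
2^21 = 2097152 < 4000000 ≤ 2^22 = 4194304, so n = 22.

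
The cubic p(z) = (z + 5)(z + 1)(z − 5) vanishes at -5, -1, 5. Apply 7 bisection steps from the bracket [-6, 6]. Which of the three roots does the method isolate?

5

p(0) = -25 < 0, so the root lies in [0, 6]
p(3) = -64 < 0, so the root lies in [3, 6]
p(4.5) = -26.125 < 0, so the root lies in [4.5, 6]
p(5.25) = 16.0156 > 0, so the root lies in [4.5, 5.25]
p(4.875) = -7.252 < 0, so the root lies in [4.875, 5.25]
p(5.0625) = 3.8127 > 0, so the root lies in [4.875, 5.0625]
p(4.96875) = -1.8594 < 0, so the root lies in [4.96875, 5.0625]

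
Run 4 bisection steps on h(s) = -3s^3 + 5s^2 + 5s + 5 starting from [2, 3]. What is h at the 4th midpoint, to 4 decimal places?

m = 2.5, h(m) = 1.875 (+); new bracket [2.5, 3]
m = 2.75, h(m) = -5.828125 (−); new bracket [2.5, 2.75]
m = 2.625, h(m) = -1.685547 (−); new bracket [2.5, 2.625]
m = 2.5625, h(m) = 0.1653 (+); new bracket [2.5625, 2.625]

0.1653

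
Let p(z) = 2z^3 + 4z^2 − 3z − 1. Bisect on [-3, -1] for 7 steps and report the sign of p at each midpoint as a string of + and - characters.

m = -2, p(m) = 5 (+); new bracket [-3, -2]
m = -2.5, p(m) = 0.25 (+); new bracket [-3, -2.5]
m = -2.75, p(m) = -4.09375 (−); new bracket [-2.75, -2.5]
m = -2.625, p(m) = -1.7383 (−); new bracket [-2.625, -2.5]
m = -2.5625, p(m) = -0.6997 (−); new bracket [-2.5625, -2.5]
m = -2.53125, p(m) = -0.2139 (−); new bracket [-2.53125, -2.5]
m = -2.515625, p(m) = 0.0207 (+); new bracket [-2.53125, -2.515625]

++----+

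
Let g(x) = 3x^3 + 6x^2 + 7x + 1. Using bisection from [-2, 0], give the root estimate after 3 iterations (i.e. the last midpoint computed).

-0.25

g(-1) = -3 < 0, so the root lies in [-1, 0]
g(-0.5) = -1.375 < 0, so the root lies in [-0.5, 0]
g(-0.25) = -0.421875 < 0, so the root lies in [-0.25, 0]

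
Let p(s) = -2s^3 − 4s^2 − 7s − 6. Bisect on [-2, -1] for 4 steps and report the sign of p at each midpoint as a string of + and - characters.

++-+

midpoint -1.5: p = 2.25 > 0 → [-1.5, -1]
midpoint -1.25: p = 0.40625 > 0 → [-1.25, -1]
midpoint -1.125: p = -0.339844 < 0 → [-1.25, -1.125]
midpoint -1.1875: p = 0.021 > 0 → [-1.1875, -1.125]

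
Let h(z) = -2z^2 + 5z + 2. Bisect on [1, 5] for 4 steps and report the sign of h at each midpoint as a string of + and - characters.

h(3) = -1 < 0, so the root lies in [1, 3]
h(2) = 4 > 0, so the root lies in [2, 3]
h(2.5) = 2 > 0, so the root lies in [2.5, 3]
h(2.75) = 0.625 > 0, so the root lies in [2.75, 3]

-+++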